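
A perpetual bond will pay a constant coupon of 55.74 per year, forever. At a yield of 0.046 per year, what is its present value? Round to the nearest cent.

1211.74

Level perpetuity: PV = C / r = 55.74 / 0.046 = 1,211.74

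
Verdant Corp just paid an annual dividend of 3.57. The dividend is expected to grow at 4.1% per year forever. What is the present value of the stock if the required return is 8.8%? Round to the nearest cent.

79.07

D₁ = D₀ × (1 + g) = 3.57 × 1.041 = 3.7164
Growing perpetuity: P = D₁ / (r − g) = 3.7164 / (0.088 − 0.041) = 79.07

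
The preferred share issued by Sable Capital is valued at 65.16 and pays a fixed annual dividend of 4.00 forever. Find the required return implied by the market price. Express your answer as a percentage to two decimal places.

6.14%

P = C/r ⇒ r = C/P = 4.00/65.16 = 0.061387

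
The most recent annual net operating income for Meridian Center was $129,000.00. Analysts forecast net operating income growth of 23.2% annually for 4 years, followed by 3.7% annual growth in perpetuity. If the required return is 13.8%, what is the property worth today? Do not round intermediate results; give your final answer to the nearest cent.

D_1 = 158928.00000
D_2 = 195799.29600
D_3 = 241224.73267
D_4 = 297188.87065
Terminal value at year 4: TV = D_4×(1+g_2)/(r−g_2) = 308184.85887/0.101 = 3051335.23630
P_0 = D_1/(1+r)^1 + D_2/(1+r)^2 + D_3/(1+r)^3 + D_4/(1+r)^4 + TV/(1+r)^4
    = 139655.53603 + 151191.23057 + 163679.78564 + 177199.90853 + 1819369.35791 = 2451095.81868

$2451095.82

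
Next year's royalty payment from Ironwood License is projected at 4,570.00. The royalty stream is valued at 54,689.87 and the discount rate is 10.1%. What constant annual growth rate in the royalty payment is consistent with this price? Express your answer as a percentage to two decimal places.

1.74%

P = D₁/(r−g) ⇒ g = r − D₁/P = 0.101 − 4,570.00/54,689.87 = 0.017438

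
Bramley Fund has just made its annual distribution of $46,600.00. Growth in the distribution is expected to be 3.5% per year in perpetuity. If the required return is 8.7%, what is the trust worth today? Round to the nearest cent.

D₁ = D₀ × (1 + g) = $46,600.00 × 1.035 = $48,231.0000
Growing perpetuity: P = D₁ / (r − g) = $48,231.0000 / (0.087 − 0.035) = $927,519.23

$927519.23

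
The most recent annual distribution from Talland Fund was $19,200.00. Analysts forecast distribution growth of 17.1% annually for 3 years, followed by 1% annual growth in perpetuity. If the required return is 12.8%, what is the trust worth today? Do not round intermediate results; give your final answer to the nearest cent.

$245962.77

D_1 = 22483.20000
D_2 = 26327.82720
D_3 = 30829.88565
Terminal value at year 3: TV = D_3×(1+g_2)/(r−g_2) = 31138.18451/0.118 = 263882.91956
P_0 = D_1/(1+r)^1 + D_2/(1+r)^2 + D_3/(1+r)^3 + TV/(1+r)^3
    = 19931.91489 + 20691.73080 + 21480.51132 + 183858.61381 = 245962.77082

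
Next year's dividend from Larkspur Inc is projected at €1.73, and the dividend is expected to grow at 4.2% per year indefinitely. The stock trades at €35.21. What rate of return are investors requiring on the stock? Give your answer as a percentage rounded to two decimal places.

9.11%

P = D₁/(r − g) ⇒ r = D₁/P + g = €1.7300/€35.21 + 0.042 = 0.049134 + 0.042 = 0.091134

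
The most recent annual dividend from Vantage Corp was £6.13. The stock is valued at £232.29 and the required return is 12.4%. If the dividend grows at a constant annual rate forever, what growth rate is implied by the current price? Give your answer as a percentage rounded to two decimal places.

9.51%

P = D₀(1+g)/(r−g) ⇒ P(r−g) = D₀(1+g) ⇒ g(P+D₀) = P·r − D₀
g = (P·r − D₀)/(P + D₀) = (£232.29×0.124 − £6.13) / (£232.29 + £6.13) = 0.095101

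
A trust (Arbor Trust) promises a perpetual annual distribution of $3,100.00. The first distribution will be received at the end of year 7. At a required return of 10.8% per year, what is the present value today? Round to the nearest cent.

$15513.13

Value at end of year 6: C / r = $3,100.00 / 0.108 = $28,703.7037
Discount to today: PV = $28,703.7037 / (1 + 0.108)^6 = $28,703.7037 / 1.850285 = $15,513.13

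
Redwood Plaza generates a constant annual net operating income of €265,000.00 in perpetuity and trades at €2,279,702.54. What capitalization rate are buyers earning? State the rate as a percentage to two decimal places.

11.62%

P = C/r ⇒ r = C/P = €265,000.00/€2,279,702.54 = 0.116243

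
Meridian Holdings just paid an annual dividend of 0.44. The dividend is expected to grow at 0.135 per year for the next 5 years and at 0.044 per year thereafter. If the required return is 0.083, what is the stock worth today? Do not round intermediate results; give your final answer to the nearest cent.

D_1 = 0.49940
D_2 = 0.56682
D_3 = 0.64334
D_4 = 0.73019
D_5 = 0.82877
Terminal value at year 5: TV = D_5×(1+g_2)/(r−g_2) = 0.86523/0.039 = 22.18543
P_0 = D_1/(1+r)^1 + D_2/(1+r)^2 + D_3/(1+r)^3 + D_4/(1+r)^4 + D_5/(1+r)^5 + TV/(1+r)^5
    = 0.46113 + 0.48327 + 0.50647 + 0.53079 + 0.55628 + 14.89106 = 17.42899

17.43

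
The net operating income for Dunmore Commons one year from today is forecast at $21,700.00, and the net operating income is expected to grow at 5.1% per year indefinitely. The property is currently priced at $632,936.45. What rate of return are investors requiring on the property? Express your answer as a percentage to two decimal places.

P = D₁/(r − g) ⇒ r = D₁/P + g = $21,700.0000/$632,936.45 + 0.051 = 0.034285 + 0.051 = 0.085285

8.53%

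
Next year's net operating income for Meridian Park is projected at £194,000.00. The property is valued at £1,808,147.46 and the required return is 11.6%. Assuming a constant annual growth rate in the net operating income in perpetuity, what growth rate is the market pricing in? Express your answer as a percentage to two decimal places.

P = D₁/(r−g) ⇒ g = r − D₁/P = 0.116 − £194,000.00/£1,808,147.46 = 0.008708

0.87%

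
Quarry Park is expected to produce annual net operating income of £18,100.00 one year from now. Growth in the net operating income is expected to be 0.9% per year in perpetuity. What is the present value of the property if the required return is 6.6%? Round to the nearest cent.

£317543.86

Growing perpetuity: P = D₁ / (r − g) = £18,100.0000 / (0.066 − 0.009) = £317,543.86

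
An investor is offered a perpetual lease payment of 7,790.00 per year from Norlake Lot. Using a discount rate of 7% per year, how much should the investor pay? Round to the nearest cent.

Level perpetuity: PV = C / r = 7,790.00 / 0.07 = 111,285.71

111285.71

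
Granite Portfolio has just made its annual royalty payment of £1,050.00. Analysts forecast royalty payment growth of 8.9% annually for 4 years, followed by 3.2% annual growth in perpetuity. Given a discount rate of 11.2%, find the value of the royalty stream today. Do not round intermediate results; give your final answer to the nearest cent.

£16445.93

D_1 = 1143.45000
D_2 = 1245.21705
D_3 = 1356.04137
D_4 = 1476.72905
Terminal value at year 4: TV = D_4×(1+g_2)/(r−g_2) = 1523.98438/0.08 = 19049.80473
P_0 = D_1/(1+r)^1 + D_2/(1+r)^2 + D_3/(1+r)^3 + D_4/(1+r)^4 + TV/(1+r)^4
    = 1028.28237 + 1007.01394 + 986.18542 + 965.78770 + 12458.66130 = 16445.93074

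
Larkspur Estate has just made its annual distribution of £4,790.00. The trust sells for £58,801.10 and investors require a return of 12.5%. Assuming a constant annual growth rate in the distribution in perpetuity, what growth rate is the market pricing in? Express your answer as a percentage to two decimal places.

4.03%

P = D₀(1+g)/(r−g) ⇒ P(r−g) = D₀(1+g) ⇒ g(P+D₀) = P·r − D₀
g = (P·r − D₀)/(P + D₀) = (£58,801.10×0.125 − £4,790.00) / (£58,801.10 + £4,790.00) = 0.040259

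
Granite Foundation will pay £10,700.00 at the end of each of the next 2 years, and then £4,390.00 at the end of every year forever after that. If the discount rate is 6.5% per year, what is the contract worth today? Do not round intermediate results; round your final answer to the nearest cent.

£79026.61

PV of 2-year annuity: £10,700.00 × [1 − (1+0.065)^−2] / 0.065 = 19480.70268
Perpetuity value at year 2: £4,390.00 / 0.065 = 67538.46154
PV of perpetuity: 67538.46154 / (1+0.065)^2 = 59545.91156
Total PV = 19480.70268 + 59545.91156 = 79026.61424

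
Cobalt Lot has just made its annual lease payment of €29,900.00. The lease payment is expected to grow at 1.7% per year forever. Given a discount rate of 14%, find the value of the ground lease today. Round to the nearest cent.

D₁ = D₀ × (1 + g) = €29,900.00 × 1.017 = €30,408.3000
Growing perpetuity: P = D₁ / (r − g) = €30,408.3000 / (0.14 − 0.017) = €247,221.95

€247221.95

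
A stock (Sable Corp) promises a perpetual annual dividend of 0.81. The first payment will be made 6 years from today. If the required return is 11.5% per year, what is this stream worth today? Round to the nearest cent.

4.09

Value at end of year 5: C / r = 0.81 / 0.115 = 7.0435
Discount to today: PV = 7.0435 / (1 + 0.115)^5 = 7.0435 / 1.723353 = 4.09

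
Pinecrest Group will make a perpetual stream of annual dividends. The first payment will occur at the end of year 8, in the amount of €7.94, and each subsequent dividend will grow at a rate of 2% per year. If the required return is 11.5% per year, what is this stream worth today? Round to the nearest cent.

Value at end of year 7: C₁ / (r − g) = €7.94 / (0.115 − 0.02) = €83.5789
Discount to today: PV = €83.5789 / (1 + 0.115)^7 = €83.5789 / 2.142516 = €39.01

€39.01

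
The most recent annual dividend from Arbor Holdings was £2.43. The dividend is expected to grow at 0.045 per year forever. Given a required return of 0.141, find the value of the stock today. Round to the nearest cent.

£26.45

D₁ = D₀ × (1 + g) = £2.43 × 1.045 = £2.5394
Growing perpetuity: P = D₁ / (r − g) = £2.5394 / (0.141 − 0.045) = £26.45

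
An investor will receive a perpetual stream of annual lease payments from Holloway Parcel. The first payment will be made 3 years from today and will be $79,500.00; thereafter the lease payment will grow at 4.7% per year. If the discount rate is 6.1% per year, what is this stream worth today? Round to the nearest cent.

$5044386.16

Value at end of year 2: C₁ / (r − g) = $79,500.00 / (0.061 − 0.047) = $5,678,571.4286
Discount to today: PV = $5,678,571.4286 / (1 + 0.061)^2 = $5,678,571.4286 / 1.125721 = $5,044,386.16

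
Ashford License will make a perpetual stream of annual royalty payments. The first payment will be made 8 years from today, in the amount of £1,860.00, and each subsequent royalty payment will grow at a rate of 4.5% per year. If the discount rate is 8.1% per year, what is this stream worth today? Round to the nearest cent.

£29952.33

Value at end of year 7: C₁ / (r − g) = £1,860.00 / (0.081 − 0.045) = £51,666.6667
Discount to today: PV = £51,666.6667 / (1 + 0.081)^7 = £51,666.6667 / 1.724963 = £29,952.33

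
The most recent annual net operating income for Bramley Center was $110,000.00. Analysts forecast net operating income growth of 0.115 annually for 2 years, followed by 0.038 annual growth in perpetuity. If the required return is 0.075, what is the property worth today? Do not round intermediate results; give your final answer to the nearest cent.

D_1 = 122650.00000
D_2 = 136754.75000
Terminal value at year 2: TV = D_2×(1+g_2)/(r−g_2) = 141951.43050/0.037 = 3836525.14865
P_0 = D_1/(1+r)^1 + D_2/(1+r)^2 + TV/(1+r)^2
    = 114093.02326 + 118338.34505 + 3319870.32874 = 3552301.69705

$3552301.70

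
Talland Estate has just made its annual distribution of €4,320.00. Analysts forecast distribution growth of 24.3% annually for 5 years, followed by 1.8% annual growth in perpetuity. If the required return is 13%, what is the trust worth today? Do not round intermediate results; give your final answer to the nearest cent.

D_1 = 5369.76000
D_2 = 6674.61168
D_3 = 8296.54232
D_4 = 10312.60210
D_5 = 12818.56441
Terminal value at year 5: TV = D_5×(1+g_2)/(r−g_2) = 13049.29857/0.112 = 116511.59439
P_0 = D_1/(1+r)^1 + D_2/(1+r)^2 + D_3/(1+r)^3 + D_4/(1+r)^4 + D_5/(1+r)^5 + TV/(1+r)^5
    = 4752.00000 + 5227.20000 + 5749.92000 + 6324.91200 + 6957.40320 + 63237.82551 = 92249.26071

€92249.26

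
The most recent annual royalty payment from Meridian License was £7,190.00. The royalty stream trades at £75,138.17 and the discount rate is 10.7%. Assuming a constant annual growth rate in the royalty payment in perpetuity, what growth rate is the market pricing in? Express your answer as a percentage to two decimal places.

1.03%

P = D₀(1+g)/(r−g) ⇒ P(r−g) = D₀(1+g) ⇒ g(P+D₀) = P·r − D₀
g = (P·r − D₀)/(P + D₀) = (£75,138.17×0.107 − £7,190.00) / (£75,138.17 + £7,190.00) = 0.010322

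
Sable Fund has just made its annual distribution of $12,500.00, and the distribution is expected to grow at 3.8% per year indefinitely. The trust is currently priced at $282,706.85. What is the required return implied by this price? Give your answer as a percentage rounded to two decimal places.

8.39%

D₁ = $12,500.00 × 1.038 = $12,975.0000
P = D₁/(r − g) ⇒ r = D₁/P + g = $12,975.0000/$282,706.85 + 0.038 = 0.045896 + 0.038 = 0.083896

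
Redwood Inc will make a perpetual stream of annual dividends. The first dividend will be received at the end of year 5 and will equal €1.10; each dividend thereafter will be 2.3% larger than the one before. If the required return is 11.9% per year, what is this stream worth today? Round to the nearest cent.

€7.31

Value at end of year 4: C₁ / (r − g) = €1.10 / (0.119 − 0.023) = €11.4583
Discount to today: PV = €11.4583 / (1 + 0.119)^4 = €11.4583 / 1.567907 = €7.31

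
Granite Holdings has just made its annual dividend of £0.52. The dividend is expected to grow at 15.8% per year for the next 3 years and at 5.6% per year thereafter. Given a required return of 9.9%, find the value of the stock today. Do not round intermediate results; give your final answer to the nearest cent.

£16.67

D_1 = 0.60216
D_2 = 0.69730
D_3 = 0.80747
Terminal value at year 3: TV = D_3×(1+g_2)/(r−g_2) = 0.85269/0.043 = 19.83008
P_0 = D_1/(1+r)^1 + D_2/(1+r)^2 + D_3/(1+r)^3 + TV/(1+r)^3
    = 0.54792 + 0.57733 + 0.60833 + 14.93934 = 16.67291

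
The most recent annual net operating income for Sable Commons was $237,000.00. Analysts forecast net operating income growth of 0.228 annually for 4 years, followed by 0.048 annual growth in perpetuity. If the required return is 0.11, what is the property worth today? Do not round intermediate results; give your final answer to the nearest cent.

D_1 = 291036.00000
D_2 = 357392.20800
D_3 = 438877.63142
D_4 = 538941.73139
Terminal value at year 4: TV = D_4×(1+g_2)/(r−g_2) = 564810.93450/0.062 = 9109853.78218
P_0 = D_1/(1+r)^1 + D_2/(1+r)^2 + D_3/(1+r)^3 + D_4/(1+r)^4 + TV/(1+r)^4
    = 262194.59459 + 290067.53348 + 320903.54154 + 355017.61173 + 6000942.85626 = 7229126.13760

$7229126.14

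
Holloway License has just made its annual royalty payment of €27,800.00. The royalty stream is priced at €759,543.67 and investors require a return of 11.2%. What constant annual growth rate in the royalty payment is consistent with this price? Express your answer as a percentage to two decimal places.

7.27%

P = D₀(1+g)/(r−g) ⇒ P(r−g) = D₀(1+g) ⇒ g(P+D₀) = P·r − D₀
g = (P·r − D₀)/(P + D₀) = (€759,543.67×0.112 − €27,800.00) / (€759,543.67 + €27,800.00) = 0.072737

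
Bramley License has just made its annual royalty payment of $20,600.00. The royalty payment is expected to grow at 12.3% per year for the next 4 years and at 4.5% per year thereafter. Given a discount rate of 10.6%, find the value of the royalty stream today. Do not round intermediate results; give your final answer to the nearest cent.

$460719.84

D_1 = 23133.80000
D_2 = 25979.25740
D_3 = 29174.70606
D_4 = 32763.19491
Terminal value at year 4: TV = D_4×(1+g_2)/(r−g_2) = 34237.53868/0.061 = 561271.12584
P_0 = D_1/(1+r)^1 + D_2/(1+r)^2 + D_3/(1+r)^3 + D_4/(1+r)^4 + TV/(1+r)^4
    = 20916.63653 + 21238.13998 + 21564.58517 + 21896.04805 + 375104.42979 = 460719.83953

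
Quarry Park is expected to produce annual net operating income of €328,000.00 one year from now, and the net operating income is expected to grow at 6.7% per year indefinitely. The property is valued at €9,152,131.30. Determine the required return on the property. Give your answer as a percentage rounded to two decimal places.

P = D₁/(r − g) ⇒ r = D₁/P + g = €328,000.0000/€9,152,131.30 + 0.067 = 0.035839 + 0.067 = 0.102839

10.28%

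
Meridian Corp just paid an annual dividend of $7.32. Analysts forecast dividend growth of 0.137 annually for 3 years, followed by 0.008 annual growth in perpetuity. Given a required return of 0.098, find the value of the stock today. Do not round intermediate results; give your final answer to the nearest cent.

$114.59

D_1 = 8.32284
D_2 = 9.46307
D_3 = 10.75951
Terminal value at year 3: TV = D_3×(1+g_2)/(r−g_2) = 10.84559/0.09 = 120.50651
P_0 = D_1/(1+r)^1 + D_2/(1+r)^2 + D_3/(1+r)^3 + TV/(1+r)^3
    = 7.58000 + 7.84923 + 8.12803 + 91.03397 = 114.59124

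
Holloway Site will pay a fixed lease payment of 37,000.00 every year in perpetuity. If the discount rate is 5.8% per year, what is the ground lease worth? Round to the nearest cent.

637931.03

Level perpetuity: PV = C / r = 37,000.00 / 0.058 = 637,931.03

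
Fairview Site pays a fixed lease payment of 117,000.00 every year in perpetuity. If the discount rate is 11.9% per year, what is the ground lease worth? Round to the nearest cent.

Level perpetuity: PV = C / r = 117,000.00 / 0.119 = 983,193.28

983193.28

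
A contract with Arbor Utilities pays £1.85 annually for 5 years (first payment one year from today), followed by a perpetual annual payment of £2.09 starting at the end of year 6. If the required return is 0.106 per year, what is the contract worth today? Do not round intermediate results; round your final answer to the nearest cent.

£18.82

PV of 5-year annuity: £1.85 × [1 − (1+0.106)^−5] / 0.106 = 6.90677
Perpetuity value at year 5: £2.09 / 0.106 = 19.71698
PV of perpetuity: 19.71698 / (1+0.106)^5 = 11.91420
Total PV = 6.90677 + 11.91420 = 18.82097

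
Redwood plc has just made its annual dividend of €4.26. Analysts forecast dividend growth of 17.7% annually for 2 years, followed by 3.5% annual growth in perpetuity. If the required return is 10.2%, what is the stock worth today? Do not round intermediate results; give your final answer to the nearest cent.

D_1 = 5.01402
D_2 = 5.90150
Terminal value at year 2: TV = D_2×(1+g_2)/(r−g_2) = 6.10805/0.067 = 91.16499
P_0 = D_1/(1+r)^1 + D_2/(1+r)^2 + TV/(1+r)^2
    = 4.54993 + 4.85959 + 75.06974 = 84.47925

€84.48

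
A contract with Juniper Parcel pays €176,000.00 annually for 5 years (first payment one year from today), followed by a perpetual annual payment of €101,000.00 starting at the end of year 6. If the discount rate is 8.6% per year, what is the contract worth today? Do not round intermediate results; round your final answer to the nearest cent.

PV of 5-year annuity: €176,000.00 × [1 − (1+0.086)^−5] / 0.086 = 691743.12764
Perpetuity value at year 5: €101,000.00 / 0.086 = 1174418.60465
PV of perpetuity: 1174418.60465 / (1+0.086)^5 = 777452.37800
Total PV = 691743.12764 + 777452.37800 = 1469195.50563

€1469195.51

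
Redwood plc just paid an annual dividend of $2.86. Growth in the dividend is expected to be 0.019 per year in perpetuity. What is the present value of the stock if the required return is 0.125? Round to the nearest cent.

$27.49

D₁ = D₀ × (1 + g) = $2.86 × 1.019 = $2.9143
Growing perpetuity: P = D₁ / (r − g) = $2.9143 / (0.125 − 0.019) = $27.49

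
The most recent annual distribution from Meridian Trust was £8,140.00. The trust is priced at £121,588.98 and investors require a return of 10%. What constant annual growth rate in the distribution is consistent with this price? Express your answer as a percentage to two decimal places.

3.10%

P = D₀(1+g)/(r−g) ⇒ P(r−g) = D₀(1+g) ⇒ g(P+D₀) = P·r − D₀
g = (P·r − D₀)/(P + D₀) = (£121,588.98×0.1 − £8,140.00) / (£121,588.98 + £8,140.00) = 0.030979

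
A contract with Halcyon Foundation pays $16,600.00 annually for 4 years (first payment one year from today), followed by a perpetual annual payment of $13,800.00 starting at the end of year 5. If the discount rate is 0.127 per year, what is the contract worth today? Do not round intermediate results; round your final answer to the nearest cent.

$117042.12

PV of 4-year annuity: $16,600.00 × [1 − (1+0.127)^−4] / 0.127 = 49685.58990
Perpetuity value at year 4: $13,800.00 / 0.127 = 108661.41732
PV of perpetuity: 108661.41732 / (1+0.127)^4 = 67356.52933
Total PV = 49685.58990 + 67356.52933 = 117042.11923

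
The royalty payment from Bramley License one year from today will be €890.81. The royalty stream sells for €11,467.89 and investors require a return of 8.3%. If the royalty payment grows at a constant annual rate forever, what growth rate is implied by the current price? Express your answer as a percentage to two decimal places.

0.53%

P = D₁/(r−g) ⇒ g = r − D₁/P = 0.083 − €890.81/€11,467.89 = 0.005321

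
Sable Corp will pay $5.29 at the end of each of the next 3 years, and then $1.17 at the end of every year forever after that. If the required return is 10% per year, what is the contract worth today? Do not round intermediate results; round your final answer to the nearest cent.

$21.95

PV of 3-year annuity: $5.29 × [1 − (1+0.1)^−3] / 0.1 = 13.15545
Perpetuity value at year 3: $1.17 / 0.1 = 11.70000
PV of perpetuity: 11.70000 / (1+0.1)^3 = 8.79038
Total PV = 13.15545 + 8.79038 = 21.94583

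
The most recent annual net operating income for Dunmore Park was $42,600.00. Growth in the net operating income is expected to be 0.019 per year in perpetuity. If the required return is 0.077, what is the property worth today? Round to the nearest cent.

$748437.93

D₁ = D₀ × (1 + g) = $42,600.00 × 1.019 = $43,409.4000
Growing perpetuity: P = D₁ / (r − g) = $43,409.4000 / (0.077 − 0.019) = $748,437.93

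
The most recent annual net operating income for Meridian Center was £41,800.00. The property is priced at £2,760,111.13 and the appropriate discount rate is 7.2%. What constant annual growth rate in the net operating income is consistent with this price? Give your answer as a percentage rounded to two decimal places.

P = D₀(1+g)/(r−g) ⇒ P(r−g) = D₀(1+g) ⇒ g(P+D₀) = P·r − D₀
g = (P·r − D₀)/(P + D₀) = (£2,760,111.13×0.072 − £41,800.00) / (£2,760,111.13 + £41,800.00) = 0.056007

5.60%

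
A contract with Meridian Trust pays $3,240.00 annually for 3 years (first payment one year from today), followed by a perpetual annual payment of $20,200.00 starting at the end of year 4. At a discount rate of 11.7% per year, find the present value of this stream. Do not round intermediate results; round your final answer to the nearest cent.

PV of 3-year annuity: $3,240.00 × [1 − (1+0.117)^−3] / 0.117 = 7822.22708
Perpetuity value at year 3: $20,200.00 / 0.117 = 172649.57265
PV of perpetuity: 172649.57265 / (1+0.117)^3 = 123881.36680
Total PV = 7822.22708 + 123881.36680 = 131703.59388

$131703.59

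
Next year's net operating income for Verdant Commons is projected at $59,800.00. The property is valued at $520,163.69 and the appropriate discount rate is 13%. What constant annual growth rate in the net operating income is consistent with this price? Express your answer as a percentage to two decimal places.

1.50%

P = D₁/(r−g) ⇒ g = r − D₁/P = 0.13 − $59,800.00/$520,163.69 = 0.015036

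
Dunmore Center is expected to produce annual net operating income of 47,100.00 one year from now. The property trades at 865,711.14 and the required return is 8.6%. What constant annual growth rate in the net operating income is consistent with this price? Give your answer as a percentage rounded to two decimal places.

3.16%

P = D₁/(r−g) ⇒ g = r − D₁/P = 0.086 − 47,100.00/865,711.14 = 0.031594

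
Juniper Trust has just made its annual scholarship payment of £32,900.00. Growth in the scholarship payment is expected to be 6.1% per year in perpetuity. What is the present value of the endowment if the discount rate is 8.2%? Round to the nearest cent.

D₁ = D₀ × (1 + g) = £32,900.00 × 1.061 = £34,906.9000
Growing perpetuity: P = D₁ / (r − g) = £34,906.9000 / (0.082 − 0.061) = £1,662,233.33

£1662233.33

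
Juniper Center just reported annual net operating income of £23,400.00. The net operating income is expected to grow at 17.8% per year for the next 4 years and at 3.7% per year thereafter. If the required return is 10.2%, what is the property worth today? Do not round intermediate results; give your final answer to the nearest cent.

£598346.50

D_1 = 27565.20000
D_2 = 32471.80560
D_3 = 38251.78700
D_4 = 45060.60508
Terminal value at year 4: TV = D_4×(1+g_2)/(r−g_2) = 46727.84747/0.065 = 718889.96108
P_0 = D_1/(1+r)^1 + D_2/(1+r)^2 + D_3/(1+r)^3 + D_4/(1+r)^4 + TV/(1+r)^4
    = 25013.79310 + 26738.88228 + 28582.94313 + 30554.18059 + 487456.69645 = 598346.49555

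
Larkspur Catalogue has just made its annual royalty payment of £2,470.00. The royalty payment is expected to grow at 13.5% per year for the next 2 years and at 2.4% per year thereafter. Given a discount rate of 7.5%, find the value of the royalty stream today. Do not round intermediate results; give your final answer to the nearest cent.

£60645.54

D_1 = 2803.45000
D_2 = 3181.91575
Terminal value at year 2: TV = D_2×(1+g_2)/(r−g_2) = 3258.28173/0.051 = 63887.87702
P_0 = D_1/(1+r)^1 + D_2/(1+r)^2 + TV/(1+r)^2
    = 2607.86047 + 2753.41547 + 55284.26351 = 60645.53944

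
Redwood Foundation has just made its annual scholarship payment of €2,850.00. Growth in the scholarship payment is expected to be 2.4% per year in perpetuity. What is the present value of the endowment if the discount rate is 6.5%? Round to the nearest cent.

€71180.49

D₁ = D₀ × (1 + g) = €2,850.00 × 1.024 = €2,918.4000
Growing perpetuity: P = D₁ / (r − g) = €2,918.4000 / (0.065 − 0.024) = €71,180.49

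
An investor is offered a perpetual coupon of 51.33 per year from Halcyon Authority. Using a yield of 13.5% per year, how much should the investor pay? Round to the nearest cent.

Level perpetuity: PV = C / r = 51.33 / 0.135 = 380.22

380.22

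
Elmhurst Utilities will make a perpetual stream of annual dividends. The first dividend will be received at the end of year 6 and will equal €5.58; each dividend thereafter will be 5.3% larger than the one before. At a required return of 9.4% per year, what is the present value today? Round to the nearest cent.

€86.85

Value at end of year 5: C₁ / (r − g) = €5.58 / (0.094 − 0.053) = €136.0976
Discount to today: PV = €136.0976 / (1 + 0.094)^5 = €136.0976 / 1.567064 = €86.85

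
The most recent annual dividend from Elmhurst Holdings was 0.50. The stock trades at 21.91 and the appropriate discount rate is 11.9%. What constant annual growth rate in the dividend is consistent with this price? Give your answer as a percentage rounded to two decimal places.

P = D₀(1+g)/(r−g) ⇒ P(r−g) = D₀(1+g) ⇒ g(P+D₀) = P·r − D₀
g = (P·r − D₀)/(P + D₀) = (21.91×0.119 − 0.50) / (21.91 + 0.50) = 0.094033

9.40%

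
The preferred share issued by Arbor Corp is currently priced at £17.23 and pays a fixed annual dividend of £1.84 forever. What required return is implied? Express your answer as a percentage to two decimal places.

P = C/r ⇒ r = C/P = £1.84/£17.23 = 0.106790

10.68%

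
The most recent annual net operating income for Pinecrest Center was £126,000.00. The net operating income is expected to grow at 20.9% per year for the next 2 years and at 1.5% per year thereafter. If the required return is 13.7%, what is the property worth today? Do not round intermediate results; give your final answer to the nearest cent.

£1461687.75

D_1 = 152334.00000
D_2 = 184171.80600
Terminal value at year 2: TV = D_2×(1+g_2)/(r−g_2) = 186934.38309/0.122 = 1532249.04172
P_0 = D_1/(1+r)^1 + D_2/(1+r)^2 + TV/(1+r)^2
    = 133978.89182 + 142463.04328 + 1185245.81091 = 1461687.74601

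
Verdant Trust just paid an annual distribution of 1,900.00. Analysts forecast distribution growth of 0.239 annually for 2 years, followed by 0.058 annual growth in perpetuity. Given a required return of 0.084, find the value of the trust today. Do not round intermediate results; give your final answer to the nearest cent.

D_1 = 2354.10000
D_2 = 2916.72990
Terminal value at year 2: TV = D_2×(1+g_2)/(r−g_2) = 3085.90023/0.026 = 118688.47055
P_0 = D_1/(1+r)^1 + D_2/(1+r)^2 + TV/(1+r)^2
    = 2171.67897 + 2482.20502 + 101006.65036 = 105660.53435

105660.53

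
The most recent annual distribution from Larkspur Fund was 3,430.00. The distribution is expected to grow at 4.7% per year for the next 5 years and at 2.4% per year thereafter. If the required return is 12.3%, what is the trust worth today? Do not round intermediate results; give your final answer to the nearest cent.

D_1 = 3591.21000
D_2 = 3759.99687
D_3 = 3936.71672
D_4 = 4121.74241
D_5 = 4315.46430
Terminal value at year 5: TV = D_5×(1+g_2)/(r−g_2) = 4419.03545/0.099 = 44636.72167
P_0 = D_1/(1+r)^1 + D_2/(1+r)^2 + D_3/(1+r)^3 + D_4/(1+r)^4 + D_5/(1+r)^5 + TV/(1+r)^5
    = 3197.87177 + 2981.45302 + 2779.68060 + 2591.56330 + 2416.17701 + 24991.56823 = 38958.31394

38958.31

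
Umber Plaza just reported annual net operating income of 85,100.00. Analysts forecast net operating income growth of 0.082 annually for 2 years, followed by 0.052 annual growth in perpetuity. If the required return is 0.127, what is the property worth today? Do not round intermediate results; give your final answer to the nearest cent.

1260390.15

D_1 = 92078.20000
D_2 = 99628.61240
Terminal value at year 2: TV = D_2×(1+g_2)/(r−g_2) = 104809.30024/0.075 = 1397457.33660
P_0 = D_1/(1+r)^1 + D_2/(1+r)^2 + TV/(1+r)^2
    = 81702.04082 + 78439.75880 + 1100248.35005 = 1260390.14966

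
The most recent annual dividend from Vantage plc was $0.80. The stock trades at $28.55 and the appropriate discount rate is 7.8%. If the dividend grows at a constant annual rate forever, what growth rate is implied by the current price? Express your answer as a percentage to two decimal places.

P = D₀(1+g)/(r−g) ⇒ P(r−g) = D₀(1+g) ⇒ g(P+D₀) = P·r − D₀
g = (P·r − D₀)/(P + D₀) = ($28.55×0.078 − $0.80) / ($28.55 + $0.80) = 0.048617

4.86%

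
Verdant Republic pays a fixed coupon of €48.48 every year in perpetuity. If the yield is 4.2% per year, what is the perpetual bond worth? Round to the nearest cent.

Level perpetuity: PV = C / r = €48.48 / 0.042 = €1,154.29

€1154.29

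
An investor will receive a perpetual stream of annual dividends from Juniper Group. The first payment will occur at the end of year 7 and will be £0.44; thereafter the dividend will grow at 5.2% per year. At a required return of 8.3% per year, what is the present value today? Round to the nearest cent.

£8.80

Value at end of year 6: C₁ / (r − g) = £0.44 / (0.083 − 0.052) = £14.1935
Discount to today: PV = £14.1935 / (1 + 0.083)^6 = £14.1935 / 1.613507 = £8.80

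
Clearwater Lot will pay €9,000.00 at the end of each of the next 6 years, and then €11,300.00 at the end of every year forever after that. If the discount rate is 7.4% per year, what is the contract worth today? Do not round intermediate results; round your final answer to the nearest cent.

€141873.74

PV of 6-year annuity: €9,000.00 × [1 − (1+0.074)^−6] / 0.074 = 42374.20720
Perpetuity value at year 6: €11,300.00 / 0.074 = 152702.70270
PV of perpetuity: 152702.70270 / (1+0.074)^6 = 99499.53144
Total PV = 42374.20720 + 99499.53144 = 141873.73864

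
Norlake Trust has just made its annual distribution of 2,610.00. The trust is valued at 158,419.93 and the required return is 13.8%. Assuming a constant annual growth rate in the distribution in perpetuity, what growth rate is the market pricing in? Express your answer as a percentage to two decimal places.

11.96%

P = D₀(1+g)/(r−g) ⇒ P(r−g) = D₀(1+g) ⇒ g(P+D₀) = P·r − D₀
g = (P·r − D₀)/(P + D₀) = (158,419.93×0.138 − 2,610.00) / (158,419.93 + 2,610.00) = 0.119555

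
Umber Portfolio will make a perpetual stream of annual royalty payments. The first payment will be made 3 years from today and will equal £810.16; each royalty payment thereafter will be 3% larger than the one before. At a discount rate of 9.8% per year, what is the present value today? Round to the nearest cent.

£9882.28

Value at end of year 2: C₁ / (r − g) = £810.16 / (0.098 − 0.03) = £11,914.1176
Discount to today: PV = £11,914.1176 / (1 + 0.098)^2 = £11,914.1176 / 1.205604 = £9,882.28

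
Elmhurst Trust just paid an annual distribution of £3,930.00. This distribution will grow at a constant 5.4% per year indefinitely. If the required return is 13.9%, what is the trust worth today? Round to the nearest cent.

D₁ = D₀ × (1 + g) = £3,930.00 × 1.054 = £4,142.2200
Growing perpetuity: P = D₁ / (r − g) = £4,142.2200 / (0.139 − 0.054) = £48,732.00

£48732.00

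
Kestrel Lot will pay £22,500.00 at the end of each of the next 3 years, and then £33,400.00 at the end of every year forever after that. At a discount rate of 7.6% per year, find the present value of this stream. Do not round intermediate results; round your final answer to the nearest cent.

PV of 3-year annuity: £22,500.00 × [1 − (1+0.076)^−3] / 0.076 = 58405.75437
Perpetuity value at year 3: £33,400.00 / 0.076 = 439473.68421
PV of perpetuity: 439473.68421 / (1+0.076)^3 = 352773.58662
Total PV = 58405.75437 + 352773.58662 = 411179.34098

£411179.34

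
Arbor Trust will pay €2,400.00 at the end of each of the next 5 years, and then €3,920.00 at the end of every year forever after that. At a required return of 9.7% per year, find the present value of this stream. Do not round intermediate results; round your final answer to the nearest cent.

€34605.94

PV of 5-year annuity: €2,400.00 × [1 − (1+0.097)^−5] / 0.097 = 9168.04573
Perpetuity value at year 5: €3,920.00 / 0.097 = 40412.37113
PV of perpetuity: 40412.37113 / (1+0.097)^5 = 25437.89644
Total PV = 9168.04573 + 25437.89644 = 34605.94217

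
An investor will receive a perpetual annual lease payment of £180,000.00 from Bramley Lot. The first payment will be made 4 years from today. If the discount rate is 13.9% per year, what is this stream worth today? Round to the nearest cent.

Value at end of year 3: C / r = £180,000.00 / 0.139 = £1,294,964.0288
Discount to today: PV = £1,294,964.0288 / (1 + 0.139)^3 = £1,294,964.0288 / 1.477649 = £876,368.04

£876368.04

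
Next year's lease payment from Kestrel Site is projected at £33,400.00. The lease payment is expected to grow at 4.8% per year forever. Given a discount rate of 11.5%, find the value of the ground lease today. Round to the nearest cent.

Growing perpetuity: P = D₁ / (r − g) = £33,400.0000 / (0.115 − 0.048) = £498,507.46

£498507.46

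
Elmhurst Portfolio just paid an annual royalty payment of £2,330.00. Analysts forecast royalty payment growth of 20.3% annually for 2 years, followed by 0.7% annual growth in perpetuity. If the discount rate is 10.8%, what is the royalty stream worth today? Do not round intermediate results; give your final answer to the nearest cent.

D_1 = 2802.99000
D_2 = 3371.99697
Terminal value at year 2: TV = D_2×(1+g_2)/(r−g_2) = 3395.60095/0.101 = 33619.81137
P_0 = D_1/(1+r)^1 + D_2/(1+r)^2 + TV/(1+r)^2
    = 2529.77437 + 2746.67741 + 27385.18957 = 32661.64135

£32661.64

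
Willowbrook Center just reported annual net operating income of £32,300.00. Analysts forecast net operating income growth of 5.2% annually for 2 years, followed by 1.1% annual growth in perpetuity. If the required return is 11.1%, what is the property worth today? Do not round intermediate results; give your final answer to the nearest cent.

£352335.73

D_1 = 33979.60000
D_2 = 35746.53920
Terminal value at year 2: TV = D_2×(1+g_2)/(r−g_2) = 36139.75113/0.1 = 361397.51131
P_0 = D_1/(1+r)^1 + D_2/(1+r)^2 + TV/(1+r)^2
    = 30584.69847 + 28960.48856 + 292790.53934 = 352335.72637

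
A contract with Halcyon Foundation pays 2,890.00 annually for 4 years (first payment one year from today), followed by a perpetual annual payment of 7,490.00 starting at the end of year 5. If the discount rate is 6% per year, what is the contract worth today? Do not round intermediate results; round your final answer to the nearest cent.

108893.85

PV of 4-year annuity: 2,890.00 × [1 − (1+0.06)^−4] / 0.06 = 10014.15522
Perpetuity value at year 4: 7,490.00 / 0.06 = 124833.33333
PV of perpetuity: 124833.33333 / (1+0.06)^4 = 98879.69229
Total PV = 10014.15522 + 98879.69229 = 108893.84751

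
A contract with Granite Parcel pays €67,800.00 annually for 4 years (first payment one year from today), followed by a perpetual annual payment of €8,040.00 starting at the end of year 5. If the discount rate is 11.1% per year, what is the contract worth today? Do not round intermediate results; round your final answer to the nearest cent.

€257439.43

PV of 4-year annuity: €67,800.00 × [1 − (1+0.111)^−4] / 0.111 = 209897.49657
Perpetuity value at year 4: €8,040.00 / 0.111 = 72432.43243
PV of perpetuity: 72432.43243 / (1+0.111)^4 = 47541.93284
Total PV = 209897.49657 + 47541.93284 = 257439.42941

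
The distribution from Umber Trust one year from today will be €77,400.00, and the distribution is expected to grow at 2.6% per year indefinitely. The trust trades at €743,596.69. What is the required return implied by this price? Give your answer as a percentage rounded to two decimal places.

13.01%

P = D₁/(r − g) ⇒ r = D₁/P + g = €77,400.0000/€743,596.69 + 0.026 = 0.104089 + 0.026 = 0.130089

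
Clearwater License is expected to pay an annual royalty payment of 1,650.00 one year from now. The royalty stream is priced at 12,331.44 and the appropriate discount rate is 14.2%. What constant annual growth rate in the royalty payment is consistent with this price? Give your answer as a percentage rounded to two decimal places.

P = D₁/(r−g) ⇒ g = r − D₁/P = 0.142 − 1,650.00/12,331.44 = 0.008196

0.82%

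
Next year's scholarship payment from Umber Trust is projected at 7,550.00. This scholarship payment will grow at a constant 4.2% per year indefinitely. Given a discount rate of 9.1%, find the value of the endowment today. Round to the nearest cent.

Growing perpetuity: P = D₁ / (r − g) = 7,550.0000 / (0.091 − 0.042) = 154,081.63

154081.63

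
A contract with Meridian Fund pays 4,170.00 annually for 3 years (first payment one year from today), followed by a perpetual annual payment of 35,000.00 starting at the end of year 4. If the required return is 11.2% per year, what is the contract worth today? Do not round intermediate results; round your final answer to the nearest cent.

237421.57

PV of 3-year annuity: 4,170.00 × [1 − (1+0.112)^−3] / 0.112 = 10154.94798
Perpetuity value at year 3: 35,000.00 / 0.112 = 312500.00000
PV of perpetuity: 312500.00000 / (1+0.112)^3 = 227266.62363
Total PV = 10154.94798 + 227266.62363 = 237421.57162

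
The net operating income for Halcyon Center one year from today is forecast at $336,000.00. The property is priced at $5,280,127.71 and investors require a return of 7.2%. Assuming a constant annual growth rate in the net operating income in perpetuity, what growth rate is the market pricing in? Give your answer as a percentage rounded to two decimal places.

P = D₁/(r−g) ⇒ g = r − D₁/P = 0.072 − $336,000.00/$5,280,127.71 = 0.008365

0.84%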